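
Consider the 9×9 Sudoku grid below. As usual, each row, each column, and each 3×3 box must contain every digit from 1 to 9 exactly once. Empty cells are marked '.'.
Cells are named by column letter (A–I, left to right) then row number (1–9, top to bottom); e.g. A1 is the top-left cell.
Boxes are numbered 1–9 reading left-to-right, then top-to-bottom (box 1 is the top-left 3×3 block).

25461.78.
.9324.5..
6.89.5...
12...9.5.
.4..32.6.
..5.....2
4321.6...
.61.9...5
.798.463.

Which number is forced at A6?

Cell A6 itself could take any of {3, 7, 8, 9} by direct elimination.
Consider where 3 can go in box 4.
C4 is out (column C already has a 3).
A5 is out (row 5 already has a 3).
C5 is out (row 5 already has a 3).
B6 is out (column B already has a 3).
So the only cell in box 4 that can hold 3 is A6.
Therefore A6 = 3.

3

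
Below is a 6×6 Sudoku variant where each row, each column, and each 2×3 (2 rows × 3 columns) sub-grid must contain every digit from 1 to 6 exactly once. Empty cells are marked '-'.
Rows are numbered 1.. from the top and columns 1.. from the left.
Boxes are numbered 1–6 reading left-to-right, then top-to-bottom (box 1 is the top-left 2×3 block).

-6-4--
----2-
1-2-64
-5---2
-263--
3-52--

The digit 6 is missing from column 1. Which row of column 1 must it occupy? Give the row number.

Consider where 6 can go in column 1.
row 1, column 1 is out (row 1 already has a 6).
row 2, column 1 is out (box 1 already has a 6).
row 5, column 1 is out (row 5 already has a 6).
So the only cell in column 1 that can hold 6 is row 4, column 1.
That is row 4.

4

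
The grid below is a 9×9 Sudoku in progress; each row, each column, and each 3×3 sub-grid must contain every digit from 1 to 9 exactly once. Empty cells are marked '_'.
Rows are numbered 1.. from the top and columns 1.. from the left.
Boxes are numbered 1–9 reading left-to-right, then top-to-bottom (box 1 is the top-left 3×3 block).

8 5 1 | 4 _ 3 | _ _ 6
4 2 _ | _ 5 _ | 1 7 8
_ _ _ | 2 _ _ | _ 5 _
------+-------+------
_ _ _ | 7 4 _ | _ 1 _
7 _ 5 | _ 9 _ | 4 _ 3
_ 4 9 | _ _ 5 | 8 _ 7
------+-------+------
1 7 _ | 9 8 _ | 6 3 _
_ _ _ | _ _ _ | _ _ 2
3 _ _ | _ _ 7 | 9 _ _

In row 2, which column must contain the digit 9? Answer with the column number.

Consider where 9 can go in row 2.
row 2, column 3 is out (column 3 already has a 9).
row 2, column 4 is out (column 4 already has a 9).
So the only cell in row 2 that can hold 9 is row 2, column 6.
That is column 6.

6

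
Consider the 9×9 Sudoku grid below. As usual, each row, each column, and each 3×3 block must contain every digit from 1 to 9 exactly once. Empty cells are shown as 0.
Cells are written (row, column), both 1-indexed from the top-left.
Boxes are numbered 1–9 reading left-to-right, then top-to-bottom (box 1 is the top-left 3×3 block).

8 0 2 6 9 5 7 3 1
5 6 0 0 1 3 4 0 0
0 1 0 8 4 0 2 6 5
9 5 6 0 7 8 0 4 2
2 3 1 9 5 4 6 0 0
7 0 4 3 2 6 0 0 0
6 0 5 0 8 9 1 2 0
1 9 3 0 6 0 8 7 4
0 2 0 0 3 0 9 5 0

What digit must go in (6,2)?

Row 6 already contains {2, 3, 4, 6, 7}.
Column 2 already contains {1, 2, 3, 5, 6, 9}.
Its 3×3 block (box 4) already contains {1, 2, 3, 4, 5, 6, 7, 9}.
The only value from 1–9 not eliminated is 8, so (6,2) = 8.

8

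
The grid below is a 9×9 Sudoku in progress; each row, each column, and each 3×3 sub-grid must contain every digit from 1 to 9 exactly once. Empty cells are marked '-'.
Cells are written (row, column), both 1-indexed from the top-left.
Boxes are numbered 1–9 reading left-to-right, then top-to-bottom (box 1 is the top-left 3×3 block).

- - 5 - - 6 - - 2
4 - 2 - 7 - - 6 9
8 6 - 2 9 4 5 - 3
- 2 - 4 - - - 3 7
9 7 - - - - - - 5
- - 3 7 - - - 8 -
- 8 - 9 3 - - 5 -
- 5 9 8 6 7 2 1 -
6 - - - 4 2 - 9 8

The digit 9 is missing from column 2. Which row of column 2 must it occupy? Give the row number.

1

Consider where 9 can go in column 2.
(2,2) is out (row 2 already has a 9).
(6,2) is out (box 4 already has a 9).
(9,2) is out (row 9 already has a 9).
So the only cell in column 2 that can hold 9 is (1,2).
That is row 1.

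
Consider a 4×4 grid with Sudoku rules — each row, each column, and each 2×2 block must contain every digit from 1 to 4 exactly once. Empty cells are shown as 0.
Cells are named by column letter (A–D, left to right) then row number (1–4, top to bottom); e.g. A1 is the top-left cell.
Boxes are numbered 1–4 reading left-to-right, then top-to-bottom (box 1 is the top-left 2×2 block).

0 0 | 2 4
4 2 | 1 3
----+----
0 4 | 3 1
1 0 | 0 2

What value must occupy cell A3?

2

Row 3 already contains {1, 3, 4}.
Column A already contains {1, 4}.
Its 2×2 block (box 3) already contains {1, 4}.
The only value from 1–4 not eliminated is 2, so A3 = 2.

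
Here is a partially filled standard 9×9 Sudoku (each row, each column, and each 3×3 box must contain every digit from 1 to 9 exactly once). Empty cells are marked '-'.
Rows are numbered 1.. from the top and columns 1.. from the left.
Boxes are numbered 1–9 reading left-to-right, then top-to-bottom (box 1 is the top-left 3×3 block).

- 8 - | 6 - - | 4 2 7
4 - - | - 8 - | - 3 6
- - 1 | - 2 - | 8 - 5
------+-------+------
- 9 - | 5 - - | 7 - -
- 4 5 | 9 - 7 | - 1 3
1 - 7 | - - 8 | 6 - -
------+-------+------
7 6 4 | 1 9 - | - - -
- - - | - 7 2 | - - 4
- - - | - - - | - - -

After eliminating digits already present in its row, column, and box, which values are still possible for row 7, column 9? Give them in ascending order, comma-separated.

Row 7 already contains {1, 4, 6, 7, 9}.
Column 9 already contains {3, 4, 5, 6, 7}.
Its 3×3 block (box 9) already contains {4}.
Removing those from 1–9 leaves {2, 8} as the candidates for row 7, column 9.

2,8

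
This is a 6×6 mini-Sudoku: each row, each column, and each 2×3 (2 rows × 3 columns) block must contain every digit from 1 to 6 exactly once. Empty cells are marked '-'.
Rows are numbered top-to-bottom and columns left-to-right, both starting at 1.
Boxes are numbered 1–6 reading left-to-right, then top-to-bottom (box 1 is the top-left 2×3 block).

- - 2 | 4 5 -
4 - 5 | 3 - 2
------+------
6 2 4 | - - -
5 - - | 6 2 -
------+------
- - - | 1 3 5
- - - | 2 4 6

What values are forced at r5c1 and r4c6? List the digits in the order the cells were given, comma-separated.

2,4

For r5c1:
  Row 5 already contains {1, 3, 5}.
  Column 1 already contains {4, 5, 6}.
  Its 2×3 block (box 5) already contains {}.
  The only value from 1–6 not eliminated is 2, so r5c1 = 2.
For r4c6:
  Consider where 4 can go in box 4.
  r3c4 is out (row 3 already has a 4).
  r3c5 is out (row 3 already has a 4).
  r3c6 is out (row 3 already has a 4).
  So the only cell in box 4 that can hold 4 is r4c6.
  So r4c6 = 4.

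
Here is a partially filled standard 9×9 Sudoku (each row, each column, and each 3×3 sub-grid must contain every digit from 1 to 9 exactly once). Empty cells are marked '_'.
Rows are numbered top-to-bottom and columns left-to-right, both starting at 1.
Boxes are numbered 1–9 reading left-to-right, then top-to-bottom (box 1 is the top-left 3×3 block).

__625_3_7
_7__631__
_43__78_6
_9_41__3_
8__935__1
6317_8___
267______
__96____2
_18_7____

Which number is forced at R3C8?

2

Cell R3C8 itself could take any of {2, 5, 9} by direct elimination.
Consider where 2 can go in row 3.
R3C1 is out (column 1 already has a 2).
R3C4 is out (column 4 already has a 2).
R3C5 is out (box 2 already has a 2).
So the only cell in row 3 that can hold 2 is R3C8.
Therefore R3C8 = 2.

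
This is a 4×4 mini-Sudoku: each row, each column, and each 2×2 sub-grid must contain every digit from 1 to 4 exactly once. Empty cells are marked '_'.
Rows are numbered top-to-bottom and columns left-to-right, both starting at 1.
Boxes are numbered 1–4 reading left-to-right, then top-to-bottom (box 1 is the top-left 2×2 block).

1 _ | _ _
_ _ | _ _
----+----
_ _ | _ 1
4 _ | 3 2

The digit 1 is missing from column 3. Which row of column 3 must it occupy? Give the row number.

Consider where 1 can go in column 3.
r1c3 is out (row 1 already has a 1).
r3c3 is out (row 3 already has a 1).
So the only cell in column 3 that can hold 1 is r2c3.
That is row 2.

2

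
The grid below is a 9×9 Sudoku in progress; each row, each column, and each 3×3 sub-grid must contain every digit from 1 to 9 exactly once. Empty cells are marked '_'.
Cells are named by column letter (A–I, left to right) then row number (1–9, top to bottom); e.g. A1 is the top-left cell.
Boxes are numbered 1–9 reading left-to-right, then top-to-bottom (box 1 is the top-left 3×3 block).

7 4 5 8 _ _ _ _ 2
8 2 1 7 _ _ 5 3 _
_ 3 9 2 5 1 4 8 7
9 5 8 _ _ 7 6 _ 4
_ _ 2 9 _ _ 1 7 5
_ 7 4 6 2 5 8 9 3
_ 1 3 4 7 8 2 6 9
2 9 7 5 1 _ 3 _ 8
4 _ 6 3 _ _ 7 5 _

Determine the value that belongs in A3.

6

Row 3 already contains {1, 2, 3, 4, 5, 7, 8, 9}.
Column A already contains {2, 4, 7, 8, 9}.
Its 3×3 block (box 1) already contains {1, 2, 3, 4, 5, 7, 8, 9}.
The only value from 1–9 not eliminated is 6, so A3 = 6.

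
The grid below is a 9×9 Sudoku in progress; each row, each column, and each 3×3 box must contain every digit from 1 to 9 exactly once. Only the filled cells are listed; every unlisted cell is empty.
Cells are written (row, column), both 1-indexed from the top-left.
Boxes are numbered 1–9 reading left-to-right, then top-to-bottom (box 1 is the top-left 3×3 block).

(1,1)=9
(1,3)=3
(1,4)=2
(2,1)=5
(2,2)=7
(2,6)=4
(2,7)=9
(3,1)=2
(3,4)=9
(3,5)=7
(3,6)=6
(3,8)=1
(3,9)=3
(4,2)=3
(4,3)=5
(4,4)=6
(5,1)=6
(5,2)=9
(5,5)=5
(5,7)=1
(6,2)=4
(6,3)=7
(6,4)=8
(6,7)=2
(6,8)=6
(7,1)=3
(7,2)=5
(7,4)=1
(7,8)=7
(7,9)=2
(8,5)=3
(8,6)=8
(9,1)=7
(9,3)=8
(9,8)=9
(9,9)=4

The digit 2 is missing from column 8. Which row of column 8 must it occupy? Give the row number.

2

Consider where 2 can go in column 8.
(1,8) is out (row 1 already has a 2).
(4,8) is out (box 6 already has a 2).
(5,8) is out (box 6 already has a 2).
(8,8) is out (box 9 already has a 2).
So the only cell in column 8 that can hold 2 is (2,8).
That is row 2.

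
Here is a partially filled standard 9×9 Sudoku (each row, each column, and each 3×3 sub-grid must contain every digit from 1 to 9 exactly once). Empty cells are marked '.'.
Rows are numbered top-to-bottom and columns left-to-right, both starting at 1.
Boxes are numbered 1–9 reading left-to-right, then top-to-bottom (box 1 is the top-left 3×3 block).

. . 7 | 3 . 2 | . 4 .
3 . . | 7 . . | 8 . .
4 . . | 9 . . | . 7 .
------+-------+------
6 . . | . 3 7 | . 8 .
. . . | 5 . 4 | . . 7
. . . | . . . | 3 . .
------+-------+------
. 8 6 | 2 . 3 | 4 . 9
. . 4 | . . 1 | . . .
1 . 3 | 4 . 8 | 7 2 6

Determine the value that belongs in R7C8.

1

Cell R7C8 itself could take any of {1, 5} by direct elimination.
Consider where 1 can go in row 7.
R7C1 is out (column 1 already has a 1).
R7C5 is out (box 8 already has a 1).
So the only cell in row 7 that can hold 1 is R7C8.
Therefore R7C8 = 1.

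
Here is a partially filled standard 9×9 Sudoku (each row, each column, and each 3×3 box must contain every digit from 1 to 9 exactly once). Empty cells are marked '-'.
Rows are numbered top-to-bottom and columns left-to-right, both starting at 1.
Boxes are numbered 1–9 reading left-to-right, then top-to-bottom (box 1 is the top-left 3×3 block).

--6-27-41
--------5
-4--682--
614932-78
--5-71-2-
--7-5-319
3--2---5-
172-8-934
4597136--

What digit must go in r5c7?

Row 5 already contains {1, 2, 5, 7}.
Column 7 already contains {2, 3, 6, 9}.
Its 3×3 block (box 6) already contains {1, 2, 3, 7, 8, 9}.
The only value from 1–9 not eliminated is 4, so r5c7 = 4.

4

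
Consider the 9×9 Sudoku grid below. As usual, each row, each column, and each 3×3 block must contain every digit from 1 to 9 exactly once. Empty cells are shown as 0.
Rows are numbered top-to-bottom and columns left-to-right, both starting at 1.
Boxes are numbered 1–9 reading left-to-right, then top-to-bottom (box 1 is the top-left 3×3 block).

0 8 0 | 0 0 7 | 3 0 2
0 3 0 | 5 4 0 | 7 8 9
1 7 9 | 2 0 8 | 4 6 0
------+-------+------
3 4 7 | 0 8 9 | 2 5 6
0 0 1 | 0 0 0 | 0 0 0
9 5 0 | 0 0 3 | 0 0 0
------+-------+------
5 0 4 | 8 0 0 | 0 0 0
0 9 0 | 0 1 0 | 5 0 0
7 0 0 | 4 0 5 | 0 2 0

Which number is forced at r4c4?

Row 4 already contains {2, 3, 4, 5, 6, 7, 8, 9}.
Column 4 already contains {2, 4, 5, 8}.
Its 3×3 block (box 5) already contains {3, 8, 9}.
The only value from 1–9 not eliminated is 1, so r4c4 = 1.

1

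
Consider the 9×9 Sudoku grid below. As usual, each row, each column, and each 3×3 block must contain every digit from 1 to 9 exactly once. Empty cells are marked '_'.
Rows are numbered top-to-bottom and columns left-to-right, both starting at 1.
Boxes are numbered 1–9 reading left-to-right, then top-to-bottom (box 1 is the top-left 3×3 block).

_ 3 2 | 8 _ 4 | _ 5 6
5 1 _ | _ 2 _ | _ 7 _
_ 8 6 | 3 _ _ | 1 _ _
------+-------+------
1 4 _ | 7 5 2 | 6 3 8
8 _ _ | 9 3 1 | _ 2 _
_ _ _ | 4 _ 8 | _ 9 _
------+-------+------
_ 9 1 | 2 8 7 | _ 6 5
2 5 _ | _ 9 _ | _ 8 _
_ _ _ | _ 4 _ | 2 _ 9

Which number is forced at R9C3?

8

Cell R9C3 itself could take any of {3, 7, 8} by direct elimination.
Consider where 8 can go in row 9.
R9C1 is out (column 1 already has a 8).
R9C2 is out (column 2 already has a 8).
R9C4 is out (column 4 already has a 8).
R9C6 is out (column 6 already has a 8).
R9C8 is out (column 8 already has a 8).
So the only cell in row 9 that can hold 8 is R9C3.
Therefore R9C3 = 8.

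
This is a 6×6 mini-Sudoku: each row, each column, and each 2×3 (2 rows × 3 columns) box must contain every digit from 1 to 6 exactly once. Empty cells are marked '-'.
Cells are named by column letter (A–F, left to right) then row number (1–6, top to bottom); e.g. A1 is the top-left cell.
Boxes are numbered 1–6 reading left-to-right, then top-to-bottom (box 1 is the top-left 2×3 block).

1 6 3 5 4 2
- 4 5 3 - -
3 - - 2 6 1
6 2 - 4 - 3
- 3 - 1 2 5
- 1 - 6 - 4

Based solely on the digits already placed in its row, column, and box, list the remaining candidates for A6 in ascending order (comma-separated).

2,5

Row 6 already contains {1, 4, 6}.
Column A already contains {1, 3, 6}.
Its 2×3 block (box 5) already contains {1, 3}.
Removing those from 1–6 leaves {2, 5} as the candidates for A6.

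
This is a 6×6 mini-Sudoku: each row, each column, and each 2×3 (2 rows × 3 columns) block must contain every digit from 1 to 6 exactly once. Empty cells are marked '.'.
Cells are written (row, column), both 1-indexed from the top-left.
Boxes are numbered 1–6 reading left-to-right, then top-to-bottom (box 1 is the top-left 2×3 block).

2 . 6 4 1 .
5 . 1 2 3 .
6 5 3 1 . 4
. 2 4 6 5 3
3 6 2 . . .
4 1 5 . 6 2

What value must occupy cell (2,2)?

Row 2 already contains {1, 2, 3, 5}.
Column 2 already contains {1, 2, 5, 6}.
Its 2×3 block (box 1) already contains {1, 2, 5, 6}.
The only value from 1–6 not eliminated is 4, so (2,2) = 4.

4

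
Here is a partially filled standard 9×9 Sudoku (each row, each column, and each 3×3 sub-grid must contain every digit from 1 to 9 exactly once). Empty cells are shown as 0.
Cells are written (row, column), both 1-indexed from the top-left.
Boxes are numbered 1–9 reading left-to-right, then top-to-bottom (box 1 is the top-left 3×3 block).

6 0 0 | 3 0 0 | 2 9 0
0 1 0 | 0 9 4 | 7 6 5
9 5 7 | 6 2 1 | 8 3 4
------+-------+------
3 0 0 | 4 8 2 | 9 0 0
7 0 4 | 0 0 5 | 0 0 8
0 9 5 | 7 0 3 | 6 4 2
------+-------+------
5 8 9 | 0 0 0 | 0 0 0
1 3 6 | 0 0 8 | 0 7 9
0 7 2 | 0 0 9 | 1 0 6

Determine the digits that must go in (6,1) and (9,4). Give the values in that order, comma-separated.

For (6,1):
  Row 6 already contains {2, 3, 4, 5, 6, 7, 9}.
  Column 1 already contains {1, 3, 5, 6, 7, 9}.
  Its 3×3 block (box 4) already contains {3, 4, 5, 7, 9}.
  The only value from 1–9 not eliminated is 8, so (6,1) = 8.
For (9,4):
  Row 9 already contains {1, 2, 6, 7, 9}.
  Column 4 already contains {3, 4, 6, 7}.
  Its 3×3 block (box 8) already contains {8, 9}.
  The only value from 1–9 not eliminated is 5, so (9,4) = 5.

8,5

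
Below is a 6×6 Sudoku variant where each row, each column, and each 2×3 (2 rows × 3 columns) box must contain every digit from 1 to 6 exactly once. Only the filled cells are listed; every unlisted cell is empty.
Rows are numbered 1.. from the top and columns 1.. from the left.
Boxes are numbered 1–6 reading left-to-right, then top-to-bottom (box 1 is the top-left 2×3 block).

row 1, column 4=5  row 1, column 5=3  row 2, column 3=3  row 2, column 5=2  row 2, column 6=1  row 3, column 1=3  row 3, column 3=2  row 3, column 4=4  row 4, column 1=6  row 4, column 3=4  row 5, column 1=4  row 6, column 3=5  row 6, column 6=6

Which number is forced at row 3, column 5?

Cell row 3, column 5 itself could take any of {1, 5, 6} by direct elimination.
Consider where 6 can go in column 5.
row 4, column 5 is out (row 4 already has a 6).
row 5, column 5 is out (box 6 already has a 6).
row 6, column 5 is out (row 6 already has a 6).
So the only cell in column 5 that can hold 6 is row 3, column 5.
Therefore row 3, column 5 = 6.

6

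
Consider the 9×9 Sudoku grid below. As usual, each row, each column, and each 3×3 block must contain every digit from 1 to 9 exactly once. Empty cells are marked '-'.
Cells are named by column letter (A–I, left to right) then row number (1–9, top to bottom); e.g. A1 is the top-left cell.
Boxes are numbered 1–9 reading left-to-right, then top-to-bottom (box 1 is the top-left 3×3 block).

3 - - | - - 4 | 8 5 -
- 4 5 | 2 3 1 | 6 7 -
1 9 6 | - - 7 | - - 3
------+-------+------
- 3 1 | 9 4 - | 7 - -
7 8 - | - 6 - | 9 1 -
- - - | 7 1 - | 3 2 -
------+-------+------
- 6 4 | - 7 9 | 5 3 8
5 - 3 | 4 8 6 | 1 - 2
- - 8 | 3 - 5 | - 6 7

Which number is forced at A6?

Cell A6 itself could take any of {4, 6, 9} by direct elimination.
Consider where 4 can go in column A.
A2 is out (row 2 already has a 4).
A4 is out (row 4 already has a 4).
A7 is out (row 7 already has a 4).
A9 is out (box 7 already has a 4).
So the only cell in column A that can hold 4 is A6.
Therefore A6 = 4.

4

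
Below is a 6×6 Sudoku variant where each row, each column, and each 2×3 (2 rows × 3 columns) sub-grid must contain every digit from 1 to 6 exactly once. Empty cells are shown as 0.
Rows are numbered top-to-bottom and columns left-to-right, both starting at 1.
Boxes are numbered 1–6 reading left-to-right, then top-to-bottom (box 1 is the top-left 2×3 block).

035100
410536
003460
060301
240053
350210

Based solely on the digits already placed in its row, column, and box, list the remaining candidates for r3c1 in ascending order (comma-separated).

1,5

Row 3 already contains {3, 4, 6}.
Column 1 already contains {2, 3, 4}.
Its 2×3 block (box 3) already contains {3, 6}.
Removing those from 1–6 leaves {1, 5} as the candidates for r3c1.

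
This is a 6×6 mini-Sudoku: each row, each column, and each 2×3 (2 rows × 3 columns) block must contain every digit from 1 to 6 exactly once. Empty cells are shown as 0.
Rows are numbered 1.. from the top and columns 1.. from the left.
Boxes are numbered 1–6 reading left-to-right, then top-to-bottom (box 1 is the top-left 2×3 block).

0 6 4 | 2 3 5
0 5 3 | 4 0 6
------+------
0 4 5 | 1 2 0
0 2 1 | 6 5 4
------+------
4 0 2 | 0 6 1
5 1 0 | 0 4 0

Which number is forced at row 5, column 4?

Cell row 5, column 4 itself could take any of {3, 5} by direct elimination.
Consider where 5 can go in column 4.
row 6, column 4 is out (row 6 already has a 5).
So the only cell in column 4 that can hold 5 is row 5, column 4.
Therefore row 5, column 4 = 5.

5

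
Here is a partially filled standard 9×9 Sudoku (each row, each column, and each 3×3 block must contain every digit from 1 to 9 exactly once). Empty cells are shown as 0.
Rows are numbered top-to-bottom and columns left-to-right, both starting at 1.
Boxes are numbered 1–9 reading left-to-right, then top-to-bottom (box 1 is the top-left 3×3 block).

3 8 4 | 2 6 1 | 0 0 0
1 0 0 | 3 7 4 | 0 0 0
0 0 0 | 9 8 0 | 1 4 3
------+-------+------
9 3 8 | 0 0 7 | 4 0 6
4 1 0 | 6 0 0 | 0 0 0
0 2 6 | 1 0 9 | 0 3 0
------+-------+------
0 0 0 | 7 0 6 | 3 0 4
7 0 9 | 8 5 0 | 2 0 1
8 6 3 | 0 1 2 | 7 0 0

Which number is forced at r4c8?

Cell r4c8 itself could take any of {1, 2, 5} by direct elimination.
Consider where 1 can go in row 4.
r4c4 is out (column 4 already has a 1).
r4c5 is out (column 5 already has a 1).
So the only cell in row 4 that can hold 1 is r4c8.
Therefore r4c8 = 1.

1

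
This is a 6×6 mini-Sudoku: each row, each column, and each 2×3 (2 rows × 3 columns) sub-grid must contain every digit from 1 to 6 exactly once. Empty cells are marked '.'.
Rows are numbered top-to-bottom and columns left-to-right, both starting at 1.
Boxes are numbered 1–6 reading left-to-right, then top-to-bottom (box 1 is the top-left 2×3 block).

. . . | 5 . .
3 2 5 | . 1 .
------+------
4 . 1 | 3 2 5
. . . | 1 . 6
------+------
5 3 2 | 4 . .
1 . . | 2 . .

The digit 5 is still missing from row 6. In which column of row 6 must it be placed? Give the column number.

Consider where 5 can go in row 6.
R6C2 is out (box 5 already has a 5).
R6C3 is out (column 3 already has a 5).
R6C6 is out (column 6 already has a 5).
So the only cell in row 6 that can hold 5 is R6C5.
That is column 5.

5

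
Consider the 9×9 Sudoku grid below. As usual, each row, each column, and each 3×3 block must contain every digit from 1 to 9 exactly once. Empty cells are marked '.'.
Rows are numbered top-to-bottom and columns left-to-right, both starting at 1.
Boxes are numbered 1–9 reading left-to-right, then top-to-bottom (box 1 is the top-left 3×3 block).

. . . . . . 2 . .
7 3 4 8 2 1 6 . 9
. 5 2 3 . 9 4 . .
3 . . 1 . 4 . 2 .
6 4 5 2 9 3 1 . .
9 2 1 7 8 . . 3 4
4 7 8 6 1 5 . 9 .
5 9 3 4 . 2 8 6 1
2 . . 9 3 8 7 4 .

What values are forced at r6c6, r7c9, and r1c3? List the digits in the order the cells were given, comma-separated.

6,2,9

For r6c6:
  Row 6 already contains {1, 2, 3, 4, 7, 8, 9}.
  Column 6 already contains {1, 2, 3, 4, 5, 8, 9}.
  Its 3×3 block (box 5) already contains {1, 2, 3, 4, 7, 8, 9}.
  The only value from 1–9 not eliminated is 6, so r6c6 = 6.
For r7c9:
  Consider where 2 can go in column 9.
  r1c9 is out (row 1 already has a 2).
  r3c9 is out (row 3 already has a 2).
  r4c9 is out (row 4 already has a 2).
  r5c9 is out (row 5 already has a 2).
  r9c9 is out (row 9 already has a 2).
  So the only cell in column 9 that can hold 2 is r7c9.
  So r7c9 = 2.
For r1c3:
  Consider where 9 can go in box 1.
  r1c1 is out (column 1 already has a 9).
  r1c2 is out (column 2 already has a 9).
  r3c1 is out (row 3 already has a 9).
  So the only cell in box 1 that can hold 9 is r1c3.
  So r1c3 = 9.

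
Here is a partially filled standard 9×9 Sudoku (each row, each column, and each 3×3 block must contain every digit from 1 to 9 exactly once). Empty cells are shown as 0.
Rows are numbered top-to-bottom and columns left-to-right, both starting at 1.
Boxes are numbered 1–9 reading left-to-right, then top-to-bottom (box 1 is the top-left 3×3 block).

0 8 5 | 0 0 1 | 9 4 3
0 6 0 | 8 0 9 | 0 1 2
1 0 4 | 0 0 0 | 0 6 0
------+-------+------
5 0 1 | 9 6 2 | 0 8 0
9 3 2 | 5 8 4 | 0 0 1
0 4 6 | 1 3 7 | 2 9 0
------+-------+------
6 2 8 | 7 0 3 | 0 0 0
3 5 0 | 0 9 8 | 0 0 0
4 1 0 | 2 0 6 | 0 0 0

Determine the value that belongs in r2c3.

3

Cell r2c3 itself could take any of {3, 7} by direct elimination.
Consider where 3 can go in row 2.
r2c1 is out (column 1 already has a 3).
r2c5 is out (column 5 already has a 3).
r2c7 is out (box 3 already has a 3).
So the only cell in row 2 that can hold 3 is r2c3.
Therefore r2c3 = 3.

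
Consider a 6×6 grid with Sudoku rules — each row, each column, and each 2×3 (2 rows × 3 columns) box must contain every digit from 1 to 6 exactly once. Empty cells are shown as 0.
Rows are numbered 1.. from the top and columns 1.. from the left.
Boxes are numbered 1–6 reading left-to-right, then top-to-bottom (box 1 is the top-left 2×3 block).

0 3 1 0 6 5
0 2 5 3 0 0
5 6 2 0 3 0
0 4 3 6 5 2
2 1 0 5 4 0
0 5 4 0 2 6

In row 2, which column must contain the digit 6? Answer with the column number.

Consider where 6 can go in row 2.
row 2, column 5 is out (column 5 already has a 6).
row 2, column 6 is out (column 6 already has a 6).
So the only cell in row 2 that can hold 6 is row 2, column 1.
That is column 1.

1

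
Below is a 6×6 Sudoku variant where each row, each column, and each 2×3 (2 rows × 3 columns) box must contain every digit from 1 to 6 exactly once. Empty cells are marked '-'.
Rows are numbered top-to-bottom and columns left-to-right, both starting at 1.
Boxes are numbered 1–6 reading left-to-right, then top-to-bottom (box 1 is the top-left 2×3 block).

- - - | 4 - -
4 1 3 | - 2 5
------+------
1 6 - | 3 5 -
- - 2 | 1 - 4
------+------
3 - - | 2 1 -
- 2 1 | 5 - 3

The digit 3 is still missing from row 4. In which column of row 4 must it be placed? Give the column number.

2

Consider where 3 can go in row 4.
r4c1 is out (column 1 already has a 3).
r4c5 is out (box 4 already has a 3).
So the only cell in row 4 that can hold 3 is r4c2.
That is column 2.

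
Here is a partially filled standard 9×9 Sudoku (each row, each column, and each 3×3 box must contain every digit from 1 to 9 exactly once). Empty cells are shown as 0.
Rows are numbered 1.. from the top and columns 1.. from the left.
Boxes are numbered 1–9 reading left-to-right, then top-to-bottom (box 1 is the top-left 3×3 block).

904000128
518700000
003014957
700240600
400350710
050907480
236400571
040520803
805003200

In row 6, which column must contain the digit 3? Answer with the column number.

Consider where 3 can go in row 6.
row 6, column 3 is out (column 3 already has a 3).
row 6, column 5 is out (box 5 already has a 3).
row 6, column 9 is out (column 9 already has a 3).
So the only cell in row 6 that can hold 3 is row 6, column 1.
That is column 1.

1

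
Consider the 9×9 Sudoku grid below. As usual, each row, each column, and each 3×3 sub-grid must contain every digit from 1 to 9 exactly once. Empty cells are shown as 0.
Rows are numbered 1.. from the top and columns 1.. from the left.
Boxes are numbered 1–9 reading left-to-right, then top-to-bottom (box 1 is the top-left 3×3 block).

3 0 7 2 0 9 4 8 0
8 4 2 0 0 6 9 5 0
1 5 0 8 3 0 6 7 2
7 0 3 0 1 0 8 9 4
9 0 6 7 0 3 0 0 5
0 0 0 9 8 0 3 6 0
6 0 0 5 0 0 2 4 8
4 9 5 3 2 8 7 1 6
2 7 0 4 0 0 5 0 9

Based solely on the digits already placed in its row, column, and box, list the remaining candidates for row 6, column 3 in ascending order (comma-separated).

Row 6 already contains {3, 6, 8, 9}.
Column 3 already contains {2, 3, 5, 6, 7}.
Its 3×3 block (box 4) already contains {3, 6, 7, 9}.
Removing those from 1–9 leaves {1, 4} as the candidates for row 6, column 3.

1,4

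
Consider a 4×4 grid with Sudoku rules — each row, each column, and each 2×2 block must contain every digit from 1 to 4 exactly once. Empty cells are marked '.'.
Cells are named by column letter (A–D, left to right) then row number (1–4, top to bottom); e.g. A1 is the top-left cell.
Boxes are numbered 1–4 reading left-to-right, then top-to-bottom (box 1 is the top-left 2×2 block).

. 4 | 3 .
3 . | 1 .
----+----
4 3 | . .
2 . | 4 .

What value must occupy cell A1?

1

Row 1 already contains {3, 4}.
Column A already contains {2, 3, 4}.
Its 2×2 block (box 1) already contains {3, 4}.
The only value from 1–4 not eliminated is 1, so A1 = 1.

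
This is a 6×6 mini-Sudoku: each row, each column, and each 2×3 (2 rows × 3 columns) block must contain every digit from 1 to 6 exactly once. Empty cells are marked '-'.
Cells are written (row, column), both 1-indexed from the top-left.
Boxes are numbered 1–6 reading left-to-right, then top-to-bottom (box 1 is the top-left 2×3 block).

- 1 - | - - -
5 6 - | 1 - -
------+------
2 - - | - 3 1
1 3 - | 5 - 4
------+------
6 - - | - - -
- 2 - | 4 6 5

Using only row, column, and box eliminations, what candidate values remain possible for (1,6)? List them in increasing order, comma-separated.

Row 1 already contains {1}.
Column 6 already contains {1, 4, 5}.
Its 2×3 block (box 2) already contains {1}.
Removing those from 1–6 leaves {2, 3, 6} as the candidates for (1,6).

2,3,6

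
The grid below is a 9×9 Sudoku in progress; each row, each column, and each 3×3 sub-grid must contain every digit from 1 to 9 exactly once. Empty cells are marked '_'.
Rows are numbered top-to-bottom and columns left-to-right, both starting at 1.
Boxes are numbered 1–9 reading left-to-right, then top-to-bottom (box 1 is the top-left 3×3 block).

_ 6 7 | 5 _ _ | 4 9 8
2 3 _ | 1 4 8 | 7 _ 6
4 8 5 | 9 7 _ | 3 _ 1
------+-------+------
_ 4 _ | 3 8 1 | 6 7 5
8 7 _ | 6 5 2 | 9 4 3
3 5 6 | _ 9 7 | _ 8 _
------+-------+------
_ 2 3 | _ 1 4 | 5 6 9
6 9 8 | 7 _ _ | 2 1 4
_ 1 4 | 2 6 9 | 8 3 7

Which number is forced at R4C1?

9

Row 4 already contains {1, 3, 4, 5, 6, 7, 8}.
Column 1 already contains {2, 3, 4, 6, 8}.
Its 3×3 block (box 4) already contains {3, 4, 5, 6, 7, 8}.
The only value from 1–9 not eliminated is 9, so R4C1 = 9.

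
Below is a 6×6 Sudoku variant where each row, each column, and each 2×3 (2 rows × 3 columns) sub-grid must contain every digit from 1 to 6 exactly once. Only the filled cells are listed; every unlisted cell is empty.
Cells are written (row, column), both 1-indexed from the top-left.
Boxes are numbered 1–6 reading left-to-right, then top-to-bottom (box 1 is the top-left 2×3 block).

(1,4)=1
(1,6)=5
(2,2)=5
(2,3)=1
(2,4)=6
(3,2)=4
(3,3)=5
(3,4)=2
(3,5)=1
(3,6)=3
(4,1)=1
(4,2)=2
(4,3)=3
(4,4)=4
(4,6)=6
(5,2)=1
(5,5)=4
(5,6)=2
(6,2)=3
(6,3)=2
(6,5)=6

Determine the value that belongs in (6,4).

Row 6 already contains {2, 3, 6}.
Column 4 already contains {1, 2, 4, 6}.
Its 2×3 block (box 6) already contains {2, 4, 6}.
The only value from 1–6 not eliminated is 5, so (6,4) = 5.

5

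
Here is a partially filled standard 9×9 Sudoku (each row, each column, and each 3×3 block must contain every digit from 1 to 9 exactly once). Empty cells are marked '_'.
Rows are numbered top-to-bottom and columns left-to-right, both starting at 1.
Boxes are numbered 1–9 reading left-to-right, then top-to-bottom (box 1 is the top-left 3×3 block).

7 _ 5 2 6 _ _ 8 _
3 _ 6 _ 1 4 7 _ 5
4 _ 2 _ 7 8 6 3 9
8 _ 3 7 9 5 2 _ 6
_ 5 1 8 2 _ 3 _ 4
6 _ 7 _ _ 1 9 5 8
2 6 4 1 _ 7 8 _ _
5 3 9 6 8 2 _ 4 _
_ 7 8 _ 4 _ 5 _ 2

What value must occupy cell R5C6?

6

Row 5 already contains {1, 2, 3, 4, 5, 8}.
Column 6 already contains {1, 2, 4, 5, 7, 8}.
Its 3×3 block (box 5) already contains {1, 2, 5, 7, 8, 9}.
The only value from 1–9 not eliminated is 6, so R5C6 = 6.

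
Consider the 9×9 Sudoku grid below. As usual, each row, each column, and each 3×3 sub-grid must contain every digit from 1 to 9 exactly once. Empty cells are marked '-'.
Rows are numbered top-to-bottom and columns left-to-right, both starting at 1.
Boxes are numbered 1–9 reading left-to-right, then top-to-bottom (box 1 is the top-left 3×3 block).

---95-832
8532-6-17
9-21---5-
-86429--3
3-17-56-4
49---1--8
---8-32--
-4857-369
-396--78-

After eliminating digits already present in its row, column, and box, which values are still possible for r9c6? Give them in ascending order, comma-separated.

Row 9 already contains {3, 6, 7, 8, 9}.
Column 6 already contains {1, 3, 5, 6, 9}.
Its 3×3 block (box 8) already contains {3, 5, 6, 7, 8}.
Removing those from 1–9 leaves {2, 4} as the candidates for r9c6.

2,4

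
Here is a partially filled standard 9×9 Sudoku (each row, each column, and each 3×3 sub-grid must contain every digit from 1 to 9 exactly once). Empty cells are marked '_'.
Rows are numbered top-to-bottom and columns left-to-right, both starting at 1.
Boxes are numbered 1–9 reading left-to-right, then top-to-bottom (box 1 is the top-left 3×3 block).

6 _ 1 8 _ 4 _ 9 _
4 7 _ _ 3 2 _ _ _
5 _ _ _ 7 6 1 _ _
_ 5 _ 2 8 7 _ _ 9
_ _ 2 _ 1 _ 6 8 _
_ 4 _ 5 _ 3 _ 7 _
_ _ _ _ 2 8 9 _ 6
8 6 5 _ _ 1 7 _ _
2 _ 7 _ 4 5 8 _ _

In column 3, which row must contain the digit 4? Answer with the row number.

Consider where 4 can go in column 3.
R2C3 is out (row 2 already has a 4).
R3C3 is out (box 1 already has a 4).
R4C3 is out (box 4 already has a 4).
R6C3 is out (row 6 already has a 4).
So the only cell in column 3 that can hold 4 is R7C3.
That is row 7.

7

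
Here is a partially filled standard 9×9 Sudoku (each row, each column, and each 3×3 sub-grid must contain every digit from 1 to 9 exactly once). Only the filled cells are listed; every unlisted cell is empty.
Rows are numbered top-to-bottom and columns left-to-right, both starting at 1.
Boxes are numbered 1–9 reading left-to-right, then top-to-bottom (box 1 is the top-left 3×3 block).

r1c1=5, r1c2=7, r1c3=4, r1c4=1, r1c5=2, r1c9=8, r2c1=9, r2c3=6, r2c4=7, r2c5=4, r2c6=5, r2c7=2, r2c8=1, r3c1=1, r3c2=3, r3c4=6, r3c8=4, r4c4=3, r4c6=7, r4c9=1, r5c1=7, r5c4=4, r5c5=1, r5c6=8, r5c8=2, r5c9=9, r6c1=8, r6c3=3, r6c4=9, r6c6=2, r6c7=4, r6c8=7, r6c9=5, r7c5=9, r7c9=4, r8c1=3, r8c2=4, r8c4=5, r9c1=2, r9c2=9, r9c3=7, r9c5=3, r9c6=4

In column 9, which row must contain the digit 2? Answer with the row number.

8

Consider where 2 can go in column 9.
r2c9 is out (row 2 already has a 2).
r3c9 is out (box 3 already has a 2).
r9c9 is out (row 9 already has a 2).
So the only cell in column 9 that can hold 2 is r8c9.
That is row 8.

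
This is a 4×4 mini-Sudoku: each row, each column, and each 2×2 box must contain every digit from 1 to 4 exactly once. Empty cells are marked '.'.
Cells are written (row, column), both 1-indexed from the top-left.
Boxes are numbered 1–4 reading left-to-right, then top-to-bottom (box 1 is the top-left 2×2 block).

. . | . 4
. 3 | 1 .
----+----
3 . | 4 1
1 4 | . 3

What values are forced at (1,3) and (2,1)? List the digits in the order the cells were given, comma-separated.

For (1,3):
  Consider where 3 can go in column 3.
  (4,3) is out (row 4 already has a 3).
  So the only cell in column 3 that can hold 3 is (1,3).
  So (1,3) = 3.
For (2,1):
  Consider where 4 can go in box 1.
  (1,1) is out (row 1 already has a 4).
  (1,2) is out (row 1 already has a 4).
  So the only cell in box 1 that can hold 4 is (2,1).
  So (2,1) = 4.

3,4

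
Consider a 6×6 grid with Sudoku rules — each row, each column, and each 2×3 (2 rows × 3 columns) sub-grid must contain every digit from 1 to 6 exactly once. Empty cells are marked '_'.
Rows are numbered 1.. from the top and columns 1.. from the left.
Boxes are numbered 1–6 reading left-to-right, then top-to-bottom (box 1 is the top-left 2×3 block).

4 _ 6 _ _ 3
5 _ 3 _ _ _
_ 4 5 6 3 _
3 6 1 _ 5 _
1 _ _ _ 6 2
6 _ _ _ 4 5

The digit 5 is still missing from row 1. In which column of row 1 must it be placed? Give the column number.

Consider where 5 can go in row 1.
row 1, column 2 is out (box 1 already has a 5).
row 1, column 5 is out (column 5 already has a 5).
So the only cell in row 1 that can hold 5 is row 1, column 4.
That is column 4.

4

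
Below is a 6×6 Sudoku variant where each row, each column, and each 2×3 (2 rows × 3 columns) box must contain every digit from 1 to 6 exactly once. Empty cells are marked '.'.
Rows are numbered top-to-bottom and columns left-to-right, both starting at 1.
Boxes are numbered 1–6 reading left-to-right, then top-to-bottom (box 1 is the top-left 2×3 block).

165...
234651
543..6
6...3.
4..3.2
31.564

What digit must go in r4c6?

Row 4 already contains {3, 6}.
Column 6 already contains {1, 2, 4, 6}.
Its 2×3 block (box 4) already contains {3, 6}.
The only value from 1–6 not eliminated is 5, so r4c6 = 5.

5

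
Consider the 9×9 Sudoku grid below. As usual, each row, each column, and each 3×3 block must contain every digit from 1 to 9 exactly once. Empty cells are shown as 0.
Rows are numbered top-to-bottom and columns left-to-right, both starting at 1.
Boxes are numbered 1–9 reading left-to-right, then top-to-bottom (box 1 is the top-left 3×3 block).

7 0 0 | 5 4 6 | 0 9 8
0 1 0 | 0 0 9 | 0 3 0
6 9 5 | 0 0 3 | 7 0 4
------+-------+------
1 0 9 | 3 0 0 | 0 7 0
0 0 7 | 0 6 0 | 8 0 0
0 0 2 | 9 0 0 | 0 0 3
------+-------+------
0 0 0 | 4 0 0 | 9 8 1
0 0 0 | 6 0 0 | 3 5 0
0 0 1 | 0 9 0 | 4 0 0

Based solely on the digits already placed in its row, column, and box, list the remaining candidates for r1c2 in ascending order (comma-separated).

Row 1 already contains {4, 5, 6, 7, 8, 9}.
Column 2 already contains {1, 9}.
Its 3×3 block (box 1) already contains {1, 5, 6, 7, 9}.
Removing those from 1–9 leaves {2, 3} as the candidates for r1c2.

2,3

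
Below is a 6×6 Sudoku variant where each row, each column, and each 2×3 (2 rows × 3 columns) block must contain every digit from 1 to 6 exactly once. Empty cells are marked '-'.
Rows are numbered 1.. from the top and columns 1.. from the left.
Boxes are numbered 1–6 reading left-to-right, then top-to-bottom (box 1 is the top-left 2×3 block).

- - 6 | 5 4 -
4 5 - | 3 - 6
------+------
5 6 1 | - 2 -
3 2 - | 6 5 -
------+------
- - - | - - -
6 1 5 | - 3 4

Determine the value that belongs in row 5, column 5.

Cell row 5, column 5 itself could take any of {1, 6} by direct elimination.
Consider where 6 can go in column 5.
row 2, column 5 is out (row 2 already has a 6).
So the only cell in column 5 that can hold 6 is row 5, column 5.
Therefore row 5, column 5 = 6.

6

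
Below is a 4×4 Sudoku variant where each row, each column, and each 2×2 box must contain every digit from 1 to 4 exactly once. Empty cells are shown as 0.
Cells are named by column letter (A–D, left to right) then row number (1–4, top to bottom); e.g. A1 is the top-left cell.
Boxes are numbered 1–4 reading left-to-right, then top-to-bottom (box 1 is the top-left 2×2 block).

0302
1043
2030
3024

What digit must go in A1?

4

Row 1 already contains {2, 3}.
Column A already contains {1, 2, 3}.
Its 2×2 block (box 1) already contains {1, 3}.
The only value from 1–4 not eliminated is 4, so A1 = 4.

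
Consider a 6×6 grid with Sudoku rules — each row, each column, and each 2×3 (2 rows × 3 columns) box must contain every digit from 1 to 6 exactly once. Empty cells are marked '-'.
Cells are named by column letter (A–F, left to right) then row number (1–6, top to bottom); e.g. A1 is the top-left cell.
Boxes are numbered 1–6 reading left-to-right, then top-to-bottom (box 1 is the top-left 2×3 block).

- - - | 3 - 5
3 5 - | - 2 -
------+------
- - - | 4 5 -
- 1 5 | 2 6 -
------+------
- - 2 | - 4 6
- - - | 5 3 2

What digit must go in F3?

1

Cell F3 itself could take any of {1, 3} by direct elimination.
Consider where 1 can go in box 4.
F4 is out (row 4 already has a 1).
So the only cell in box 4 that can hold 1 is F3.
Therefore F3 = 1.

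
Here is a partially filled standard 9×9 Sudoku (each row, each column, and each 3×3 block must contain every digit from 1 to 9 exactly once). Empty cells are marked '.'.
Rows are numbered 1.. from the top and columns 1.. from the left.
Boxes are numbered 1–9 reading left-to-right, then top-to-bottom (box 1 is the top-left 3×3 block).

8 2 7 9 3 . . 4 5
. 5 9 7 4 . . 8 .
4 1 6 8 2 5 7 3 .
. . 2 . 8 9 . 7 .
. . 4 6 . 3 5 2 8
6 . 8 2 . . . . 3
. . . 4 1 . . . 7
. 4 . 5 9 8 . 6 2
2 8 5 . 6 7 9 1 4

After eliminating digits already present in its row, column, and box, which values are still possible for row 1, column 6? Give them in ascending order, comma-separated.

Row 1 already contains {2, 3, 4, 5, 7, 8, 9}.
Column 6 already contains {3, 5, 7, 8, 9}.
Its 3×3 block (box 2) already contains {2, 3, 4, 5, 7, 8, 9}.
Removing those from 1–9 leaves {1, 6} as the candidates for row 1, column 6.

1,6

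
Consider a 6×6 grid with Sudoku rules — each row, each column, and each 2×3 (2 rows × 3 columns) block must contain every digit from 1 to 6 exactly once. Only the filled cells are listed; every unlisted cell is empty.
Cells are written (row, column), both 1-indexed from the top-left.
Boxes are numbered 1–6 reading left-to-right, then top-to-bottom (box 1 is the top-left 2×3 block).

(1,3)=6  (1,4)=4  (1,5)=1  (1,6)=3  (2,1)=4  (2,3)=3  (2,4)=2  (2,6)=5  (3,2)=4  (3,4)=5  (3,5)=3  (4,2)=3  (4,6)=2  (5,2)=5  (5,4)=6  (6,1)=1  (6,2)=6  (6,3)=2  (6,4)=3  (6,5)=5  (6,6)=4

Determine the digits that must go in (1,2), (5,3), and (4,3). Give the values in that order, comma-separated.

2,4,5

For (1,2):
  Row 1 already contains {1, 3, 4, 6}.
  Column 2 already contains {3, 4, 5, 6}.
  Its 2×3 block (box 1) already contains {3, 4, 6}.
  The only value from 1–6 not eliminated is 2, so (1,2) = 2.
For (5,3):
  Row 5 already contains {5, 6}.
  Column 3 already contains {2, 3, 6}.
  Its 2×3 block (box 5) already contains {1, 2, 5, 6}.
  The only value from 1–6 not eliminated is 4, so (5,3) = 4.
For (4,3):
  Consider where 5 can go in column 3.
  (3,3) is out (row 3 already has a 5).
  (5,3) is out (row 5 already has a 5).
  So the only cell in column 3 that can hold 5 is (4,3).
  So (4,3) = 5.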